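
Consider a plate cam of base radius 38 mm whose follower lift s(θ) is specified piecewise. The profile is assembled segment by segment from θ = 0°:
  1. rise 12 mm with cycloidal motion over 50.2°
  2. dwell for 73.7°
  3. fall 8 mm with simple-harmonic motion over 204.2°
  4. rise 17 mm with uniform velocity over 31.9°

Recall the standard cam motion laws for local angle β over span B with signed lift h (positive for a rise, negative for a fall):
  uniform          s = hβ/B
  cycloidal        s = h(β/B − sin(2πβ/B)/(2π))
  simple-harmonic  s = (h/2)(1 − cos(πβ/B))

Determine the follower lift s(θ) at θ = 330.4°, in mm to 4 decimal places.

seg 1 [0°–50.2°] cycloidal, h=12: full span → s += 12 → s = 12.0000
seg 2 [50.2°–123.9°] dwell: s stays 12.0000
seg 3 [123.9°–328.1°] simple-harmonic, h=-8: full span → s += -8 → s = 4.0000
seg 4 [328.1°–360°] uniform, h=17: θ=330.4° here. β=2.3, B=31.9. 17·2.3/31.9 = 1.2257 → s = 5.2257

5.2257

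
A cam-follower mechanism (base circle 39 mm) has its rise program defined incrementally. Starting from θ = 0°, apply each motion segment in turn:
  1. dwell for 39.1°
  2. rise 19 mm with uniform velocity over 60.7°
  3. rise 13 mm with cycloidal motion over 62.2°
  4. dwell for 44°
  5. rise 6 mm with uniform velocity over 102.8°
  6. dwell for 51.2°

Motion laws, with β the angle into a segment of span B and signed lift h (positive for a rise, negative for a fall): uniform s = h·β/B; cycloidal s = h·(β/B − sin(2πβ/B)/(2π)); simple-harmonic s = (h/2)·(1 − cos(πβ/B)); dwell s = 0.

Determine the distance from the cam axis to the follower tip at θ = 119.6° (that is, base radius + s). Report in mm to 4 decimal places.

seg 1 [0°–39.1°] dwell: s stays 0.0000
seg 2 [39.1°–99.8°] uniform, h=19: full span → s += 19 → s = 19.0000
seg 3 [99.8°–162°] cycloidal, h=13: θ=119.6° here. β=19.8, B=62.2. 13·(0.3183 − sin(2π·0.3183)/(2π)) = 2.2570 → s = 21.2570
radial distance = base radius + s = 39 + 21.2570 = 60.2570

60.2570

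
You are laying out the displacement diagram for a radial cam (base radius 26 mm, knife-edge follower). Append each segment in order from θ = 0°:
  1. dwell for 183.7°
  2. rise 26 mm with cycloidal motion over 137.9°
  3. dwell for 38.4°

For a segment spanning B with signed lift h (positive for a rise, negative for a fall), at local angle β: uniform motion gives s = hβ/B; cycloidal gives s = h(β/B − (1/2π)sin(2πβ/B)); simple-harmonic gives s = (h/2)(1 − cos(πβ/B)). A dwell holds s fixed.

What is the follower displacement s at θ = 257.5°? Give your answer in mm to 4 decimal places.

seg 1 [0°–183.7°] dwell: s stays 0.0000
seg 2 [183.7°–321.6°] cycloidal, h=26: θ=257.5° here. β=73.8, B=137.9. 26·(0.5352 − sin(2π·0.5352)/(2π)) = 14.8214 → s = 14.8214

14.8214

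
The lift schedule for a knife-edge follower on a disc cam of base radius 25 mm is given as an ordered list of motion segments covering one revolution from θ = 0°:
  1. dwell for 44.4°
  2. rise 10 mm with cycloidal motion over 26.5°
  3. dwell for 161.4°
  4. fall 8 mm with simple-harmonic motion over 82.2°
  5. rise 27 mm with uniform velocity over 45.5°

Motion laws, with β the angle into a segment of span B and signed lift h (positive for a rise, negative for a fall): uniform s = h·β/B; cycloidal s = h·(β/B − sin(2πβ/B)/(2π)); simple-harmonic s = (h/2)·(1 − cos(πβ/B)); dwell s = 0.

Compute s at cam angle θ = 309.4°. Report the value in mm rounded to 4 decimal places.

seg 1 [0°–44.4°] dwell: s stays 0.0000
seg 2 [44.4°–70.9°] cycloidal, h=10: full span → s += 10 → s = 10.0000
seg 3 [70.9°–232.3°] dwell: s stays 10.0000
seg 4 [232.3°–314.5°] simple-harmonic, h=-8: θ=309.4° here. β=77.1, B=82.2. -8/2·(1 − cos(π·0.9380)) = -7.9243 → s = 2.0757

2.0757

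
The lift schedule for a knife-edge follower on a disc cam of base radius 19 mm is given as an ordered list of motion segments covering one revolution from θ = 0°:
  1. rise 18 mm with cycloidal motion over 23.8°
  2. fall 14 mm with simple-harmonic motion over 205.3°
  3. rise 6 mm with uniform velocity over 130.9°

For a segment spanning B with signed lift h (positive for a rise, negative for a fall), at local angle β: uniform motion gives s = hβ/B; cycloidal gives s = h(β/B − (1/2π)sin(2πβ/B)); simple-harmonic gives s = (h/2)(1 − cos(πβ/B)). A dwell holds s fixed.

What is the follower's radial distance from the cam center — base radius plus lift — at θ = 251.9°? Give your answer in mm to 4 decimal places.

seg 1 [0°–23.8°] cycloidal, h=18: full span → s += 18 → s = 18.0000
seg 2 [23.8°–229.1°] simple-harmonic, h=-14: full span → s += -14 → s = 4.0000
seg 3 [229.1°–360°] uniform, h=6: θ=251.9° here. β=22.8, B=130.9. 6·22.8/130.9 = 1.0451 → s = 5.0451
radial distance = base radius + s = 19 + 5.0451 = 24.0451

24.0451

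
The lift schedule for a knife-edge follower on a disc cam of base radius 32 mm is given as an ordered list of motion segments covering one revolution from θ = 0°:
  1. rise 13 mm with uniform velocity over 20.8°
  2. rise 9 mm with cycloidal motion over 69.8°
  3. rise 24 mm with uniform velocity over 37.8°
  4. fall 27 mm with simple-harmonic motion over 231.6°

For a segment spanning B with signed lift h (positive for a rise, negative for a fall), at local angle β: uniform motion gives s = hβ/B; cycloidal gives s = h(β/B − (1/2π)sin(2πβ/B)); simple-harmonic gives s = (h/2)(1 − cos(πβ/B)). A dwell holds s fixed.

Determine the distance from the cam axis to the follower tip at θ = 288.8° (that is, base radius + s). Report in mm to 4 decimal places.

seg 1 [0°–20.8°] uniform, h=13: full span → s += 13 → s = 13.0000
seg 2 [20.8°–90.6°] cycloidal, h=9: full span → s += 9 → s = 22.0000
seg 3 [90.6°–128.4°] uniform, h=24: full span → s += 24 → s = 46.0000
seg 4 [128.4°–360°] simple-harmonic, h=-27: θ=288.8° here. β=160.4, B=231.6. -27/2·(1 − cos(π·0.6926)) = -21.1781 → s = 24.8219
radial distance = base radius + s = 32 + 24.8219 = 56.8219

56.8219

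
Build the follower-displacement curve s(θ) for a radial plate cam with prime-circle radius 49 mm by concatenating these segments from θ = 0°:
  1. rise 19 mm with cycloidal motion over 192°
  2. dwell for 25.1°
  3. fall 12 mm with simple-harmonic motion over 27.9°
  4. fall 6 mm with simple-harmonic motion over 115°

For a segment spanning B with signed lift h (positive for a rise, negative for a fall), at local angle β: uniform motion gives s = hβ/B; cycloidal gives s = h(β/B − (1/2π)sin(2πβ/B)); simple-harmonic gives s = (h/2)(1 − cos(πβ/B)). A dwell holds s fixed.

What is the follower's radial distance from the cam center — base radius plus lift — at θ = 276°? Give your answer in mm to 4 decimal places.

seg 1 [0°–192°] cycloidal, h=19: full span → s += 19 → s = 19.0000
seg 2 [192°–217.1°] dwell: s stays 19.0000
seg 3 [217.1°–245°] simple-harmonic, h=-12: full span → s += -12 → s = 7.0000
seg 4 [245°–360°] simple-harmonic, h=-6: θ=276° here. β=31, B=115. -6/2·(1 − cos(π·0.2696)) = -1.0130 → s = 5.9870
radial distance = base radius + s = 49 + 5.9870 = 54.9870

54.9870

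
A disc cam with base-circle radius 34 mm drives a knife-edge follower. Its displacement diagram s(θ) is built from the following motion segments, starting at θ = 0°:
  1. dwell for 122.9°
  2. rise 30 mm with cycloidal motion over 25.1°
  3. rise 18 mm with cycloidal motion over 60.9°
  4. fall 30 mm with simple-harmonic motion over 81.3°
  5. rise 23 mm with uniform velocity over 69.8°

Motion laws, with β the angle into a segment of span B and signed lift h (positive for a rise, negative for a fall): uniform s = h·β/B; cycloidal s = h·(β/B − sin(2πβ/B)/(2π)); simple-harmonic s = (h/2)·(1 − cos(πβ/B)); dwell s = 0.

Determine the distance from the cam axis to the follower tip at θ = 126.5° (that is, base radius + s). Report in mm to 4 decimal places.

seg 1 [0°–122.9°] dwell: s stays 0.0000
seg 2 [122.9°–148°] cycloidal, h=30: θ=126.5° here. β=3.6, B=25.1. 30·(0.1434 − sin(2π·0.1434)/(2π)) = 0.5592 → s = 0.5592
radial distance = base radius + s = 34 + 0.5592 = 34.5592

34.5592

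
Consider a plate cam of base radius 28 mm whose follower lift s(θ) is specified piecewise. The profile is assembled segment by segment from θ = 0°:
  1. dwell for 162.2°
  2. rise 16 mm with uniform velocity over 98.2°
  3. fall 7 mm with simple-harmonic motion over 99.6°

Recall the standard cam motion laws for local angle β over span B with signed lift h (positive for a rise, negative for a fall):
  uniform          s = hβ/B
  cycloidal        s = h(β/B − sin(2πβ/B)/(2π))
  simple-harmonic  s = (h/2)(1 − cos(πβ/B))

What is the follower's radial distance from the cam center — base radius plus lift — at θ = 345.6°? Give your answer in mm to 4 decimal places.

seg 1 [0°–162.2°] dwell: s stays 0.0000
seg 2 [162.2°–260.4°] uniform, h=16: full span → s += 16 → s = 16.0000
seg 3 [260.4°–360°] simple-harmonic, h=-7: θ=345.6° here. β=85.2, B=99.6. -7/2·(1 − cos(π·0.8554)) = -6.6451 → s = 9.3549
radial distance = base radius + s = 28 + 9.3549 = 37.3549

37.3549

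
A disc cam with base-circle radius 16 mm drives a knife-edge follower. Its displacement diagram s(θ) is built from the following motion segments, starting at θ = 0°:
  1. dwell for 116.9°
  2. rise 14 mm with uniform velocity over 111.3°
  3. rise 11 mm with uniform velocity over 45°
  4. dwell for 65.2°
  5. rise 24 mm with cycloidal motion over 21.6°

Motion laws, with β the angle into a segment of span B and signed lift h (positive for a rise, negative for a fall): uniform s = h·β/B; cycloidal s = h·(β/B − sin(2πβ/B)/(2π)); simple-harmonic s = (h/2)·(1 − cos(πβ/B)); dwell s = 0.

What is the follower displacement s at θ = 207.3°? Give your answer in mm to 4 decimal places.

seg 1 [0°–116.9°] dwell: s stays 0.0000
seg 2 [116.9°–228.2°] uniform, h=14: θ=207.3° here. β=90.4, B=111.3. 14·90.4/111.3 = 11.3711 → s = 11.3711

11.3711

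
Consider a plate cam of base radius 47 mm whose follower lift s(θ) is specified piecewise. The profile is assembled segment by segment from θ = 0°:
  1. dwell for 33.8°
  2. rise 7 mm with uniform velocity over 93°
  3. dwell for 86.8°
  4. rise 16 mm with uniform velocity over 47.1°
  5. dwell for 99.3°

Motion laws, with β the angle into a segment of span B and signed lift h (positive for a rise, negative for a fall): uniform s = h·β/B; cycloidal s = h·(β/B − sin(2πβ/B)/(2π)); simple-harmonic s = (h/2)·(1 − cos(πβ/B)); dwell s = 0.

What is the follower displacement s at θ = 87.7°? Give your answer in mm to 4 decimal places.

seg 1 [0°–33.8°] dwell: s stays 0.0000
seg 2 [33.8°–126.8°] uniform, h=7: θ=87.7° here. β=53.9, B=93. 7·53.9/93 = 4.0570 → s = 4.0570

4.0570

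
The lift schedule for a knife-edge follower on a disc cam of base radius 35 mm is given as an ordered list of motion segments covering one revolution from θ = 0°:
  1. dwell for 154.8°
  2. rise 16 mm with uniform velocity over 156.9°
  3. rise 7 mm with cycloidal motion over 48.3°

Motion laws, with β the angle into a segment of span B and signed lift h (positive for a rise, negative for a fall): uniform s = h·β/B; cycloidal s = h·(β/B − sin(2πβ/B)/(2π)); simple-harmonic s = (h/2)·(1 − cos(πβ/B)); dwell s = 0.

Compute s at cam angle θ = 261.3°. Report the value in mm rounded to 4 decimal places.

seg 1 [0°–154.8°] dwell: s stays 0.0000
seg 2 [154.8°–311.7°] uniform, h=16: θ=261.3° here. β=106.5, B=156.9. 16·106.5/156.9 = 10.8604 → s = 10.8604

10.8604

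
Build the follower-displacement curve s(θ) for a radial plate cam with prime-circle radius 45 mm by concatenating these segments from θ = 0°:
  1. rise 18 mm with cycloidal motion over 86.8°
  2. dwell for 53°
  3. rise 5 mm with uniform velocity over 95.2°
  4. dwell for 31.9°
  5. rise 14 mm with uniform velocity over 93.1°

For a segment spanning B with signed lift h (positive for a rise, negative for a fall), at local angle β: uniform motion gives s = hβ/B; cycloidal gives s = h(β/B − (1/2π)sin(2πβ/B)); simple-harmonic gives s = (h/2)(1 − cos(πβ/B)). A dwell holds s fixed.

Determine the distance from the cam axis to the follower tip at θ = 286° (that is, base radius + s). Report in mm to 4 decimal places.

seg 1 [0°–86.8°] cycloidal, h=18: full span → s += 18 → s = 18.0000
seg 2 [86.8°–139.8°] dwell: s stays 18.0000
seg 3 [139.8°–235°] uniform, h=5: full span → s += 5 → s = 23.0000
seg 4 [235°–266.9°] dwell: s stays 23.0000
seg 5 [266.9°–360°] uniform, h=14: θ=286° here. β=19.1, B=93.1. 14·19.1/93.1 = 2.8722 → s = 25.8722
radial distance = base radius + s = 45 + 25.8722 = 70.8722

70.8722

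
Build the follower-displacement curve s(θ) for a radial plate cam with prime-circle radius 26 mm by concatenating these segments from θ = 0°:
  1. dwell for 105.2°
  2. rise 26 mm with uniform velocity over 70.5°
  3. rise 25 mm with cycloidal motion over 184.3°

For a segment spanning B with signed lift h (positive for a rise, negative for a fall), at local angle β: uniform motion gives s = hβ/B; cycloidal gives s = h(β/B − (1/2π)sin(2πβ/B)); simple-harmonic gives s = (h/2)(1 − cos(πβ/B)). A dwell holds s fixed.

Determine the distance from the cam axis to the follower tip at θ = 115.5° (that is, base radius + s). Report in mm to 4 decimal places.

seg 1 [0°–105.2°] dwell: s stays 0.0000
seg 2 [105.2°–175.7°] uniform, h=26: θ=115.5° here. β=10.3, B=70.5. 26·10.3/70.5 = 3.7986 → s = 3.7986
radial distance = base radius + s = 26 + 3.7986 = 29.7986

29.7986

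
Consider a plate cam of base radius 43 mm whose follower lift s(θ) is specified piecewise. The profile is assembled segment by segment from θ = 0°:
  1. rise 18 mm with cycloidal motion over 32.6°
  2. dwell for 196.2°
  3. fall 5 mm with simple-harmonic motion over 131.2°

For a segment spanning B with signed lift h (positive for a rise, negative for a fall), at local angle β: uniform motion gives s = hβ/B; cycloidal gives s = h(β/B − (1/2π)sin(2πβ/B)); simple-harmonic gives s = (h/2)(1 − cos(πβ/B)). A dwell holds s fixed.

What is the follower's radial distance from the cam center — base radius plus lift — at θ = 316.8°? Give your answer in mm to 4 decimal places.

seg 1 [0°–32.6°] cycloidal, h=18: full span → s += 18 → s = 18.0000
seg 2 [32.6°–228.8°] dwell: s stays 18.0000
seg 3 [228.8°–360°] simple-harmonic, h=-5: θ=316.8° here. β=88, B=131.2. -5/2·(1 − cos(π·0.6707)) = -3.7775 → s = 14.2225
radial distance = base radius + s = 43 + 14.2225 = 57.2225

57.2225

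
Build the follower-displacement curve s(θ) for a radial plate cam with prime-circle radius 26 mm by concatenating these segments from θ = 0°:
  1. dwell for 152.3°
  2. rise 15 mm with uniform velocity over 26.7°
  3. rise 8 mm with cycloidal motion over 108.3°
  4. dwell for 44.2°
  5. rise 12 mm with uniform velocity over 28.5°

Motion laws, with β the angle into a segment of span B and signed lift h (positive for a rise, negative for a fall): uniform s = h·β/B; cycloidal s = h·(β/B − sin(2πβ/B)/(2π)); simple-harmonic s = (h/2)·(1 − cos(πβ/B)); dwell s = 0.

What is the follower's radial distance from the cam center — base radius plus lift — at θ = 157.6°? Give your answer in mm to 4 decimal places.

seg 1 [0°–152.3°] dwell: s stays 0.0000
seg 2 [152.3°–179°] uniform, h=15: θ=157.6° here. β=5.3, B=26.7. 15·5.3/26.7 = 2.9775 → s = 2.9775
radial distance = base radius + s = 26 + 2.9775 = 28.9775

28.9775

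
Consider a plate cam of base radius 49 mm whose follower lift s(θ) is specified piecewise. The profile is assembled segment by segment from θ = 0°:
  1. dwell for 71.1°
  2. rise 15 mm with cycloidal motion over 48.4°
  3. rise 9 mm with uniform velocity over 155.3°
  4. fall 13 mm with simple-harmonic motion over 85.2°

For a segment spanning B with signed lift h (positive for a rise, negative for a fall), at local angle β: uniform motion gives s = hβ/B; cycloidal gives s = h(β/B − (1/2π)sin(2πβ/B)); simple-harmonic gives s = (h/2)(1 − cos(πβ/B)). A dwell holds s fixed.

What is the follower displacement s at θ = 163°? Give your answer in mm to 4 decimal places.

seg 1 [0°–71.1°] dwell: s stays 0.0000
seg 2 [71.1°–119.5°] cycloidal, h=15: full span → s += 15 → s = 15.0000
seg 3 [119.5°–274.8°] uniform, h=9: θ=163° here. β=43.5, B=155.3. 9·43.5/155.3 = 2.5209 → s = 17.5209

17.5209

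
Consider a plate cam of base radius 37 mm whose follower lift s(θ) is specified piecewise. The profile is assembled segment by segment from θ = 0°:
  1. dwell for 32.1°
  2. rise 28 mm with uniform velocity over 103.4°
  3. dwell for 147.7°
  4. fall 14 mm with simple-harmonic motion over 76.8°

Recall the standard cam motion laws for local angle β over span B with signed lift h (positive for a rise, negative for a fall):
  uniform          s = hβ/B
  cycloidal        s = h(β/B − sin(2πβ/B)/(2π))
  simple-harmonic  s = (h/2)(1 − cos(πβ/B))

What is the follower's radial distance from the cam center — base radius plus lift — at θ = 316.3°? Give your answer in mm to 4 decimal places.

seg 1 [0°–32.1°] dwell: s stays 0.0000
seg 2 [32.1°–135.5°] uniform, h=28: full span → s += 28 → s = 28.0000
seg 3 [135.5°–283.2°] dwell: s stays 28.0000
seg 4 [283.2°–360°] simple-harmonic, h=-14: θ=316.3° here. β=33.1, B=76.8. -14/2·(1 − cos(π·0.4310)) = -5.4942 → s = 22.5058
radial distance = base radius + s = 37 + 22.5058 = 59.5058

59.5058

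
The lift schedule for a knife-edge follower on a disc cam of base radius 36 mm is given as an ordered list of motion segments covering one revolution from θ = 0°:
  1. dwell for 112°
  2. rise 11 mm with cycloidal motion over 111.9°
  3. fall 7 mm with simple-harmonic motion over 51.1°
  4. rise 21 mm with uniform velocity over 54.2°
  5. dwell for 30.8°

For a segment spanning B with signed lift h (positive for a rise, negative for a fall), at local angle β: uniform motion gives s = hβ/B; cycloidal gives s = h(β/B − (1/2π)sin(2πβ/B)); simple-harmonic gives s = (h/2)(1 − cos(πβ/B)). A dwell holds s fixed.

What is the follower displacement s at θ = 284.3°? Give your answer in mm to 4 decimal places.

seg 1 [0°–112°] dwell: s stays 0.0000
seg 2 [112°–223.9°] cycloidal, h=11: full span → s += 11 → s = 11.0000
seg 3 [223.9°–275°] simple-harmonic, h=-7: full span → s += -7 → s = 4.0000
seg 4 [275°–329.2°] uniform, h=21: θ=284.3° here. β=9.3, B=54.2. 21·9.3/54.2 = 3.6033 → s = 7.6033

7.6033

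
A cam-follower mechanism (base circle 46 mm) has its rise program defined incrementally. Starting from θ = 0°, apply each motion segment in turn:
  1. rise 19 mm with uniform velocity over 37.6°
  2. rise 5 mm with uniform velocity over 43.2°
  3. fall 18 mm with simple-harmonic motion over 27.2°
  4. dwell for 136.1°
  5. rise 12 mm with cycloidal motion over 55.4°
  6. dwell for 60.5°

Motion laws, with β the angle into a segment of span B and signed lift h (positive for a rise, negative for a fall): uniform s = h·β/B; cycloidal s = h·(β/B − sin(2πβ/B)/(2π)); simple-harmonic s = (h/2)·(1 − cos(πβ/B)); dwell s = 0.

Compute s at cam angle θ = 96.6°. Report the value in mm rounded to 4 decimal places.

seg 1 [0°–37.6°] uniform, h=19: full span → s += 19 → s = 19.0000
seg 2 [37.6°–80.8°] uniform, h=5: full span → s += 5 → s = 24.0000
seg 3 [80.8°–108°] simple-harmonic, h=-18: θ=96.6° here. β=15.8, B=27.2. -18/2·(1 − cos(π·0.5809)) = -11.2624 → s = 12.7376

12.7376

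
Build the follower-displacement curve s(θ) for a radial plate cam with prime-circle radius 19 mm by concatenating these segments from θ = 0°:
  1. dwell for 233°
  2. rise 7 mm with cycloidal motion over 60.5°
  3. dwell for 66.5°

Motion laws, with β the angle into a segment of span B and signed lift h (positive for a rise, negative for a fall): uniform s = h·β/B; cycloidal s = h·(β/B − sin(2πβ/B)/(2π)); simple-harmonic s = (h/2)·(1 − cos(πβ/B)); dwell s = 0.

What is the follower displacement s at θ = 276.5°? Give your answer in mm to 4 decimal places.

seg 1 [0°–233°] dwell: s stays 0.0000
seg 2 [233°–293.5°] cycloidal, h=7: θ=276.5° here. β=43.5, B=60.5. 7·(0.7190 − sin(2π·0.7190)/(2π)) = 6.1261 → s = 6.1261

6.1261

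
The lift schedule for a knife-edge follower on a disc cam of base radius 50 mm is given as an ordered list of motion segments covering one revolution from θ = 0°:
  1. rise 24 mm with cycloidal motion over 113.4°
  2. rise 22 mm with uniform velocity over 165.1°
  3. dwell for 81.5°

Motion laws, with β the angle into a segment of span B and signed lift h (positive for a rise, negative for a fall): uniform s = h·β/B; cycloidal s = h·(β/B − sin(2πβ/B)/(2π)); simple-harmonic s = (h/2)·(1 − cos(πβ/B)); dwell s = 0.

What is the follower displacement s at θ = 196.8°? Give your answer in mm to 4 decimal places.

seg 1 [0°–113.4°] cycloidal, h=24: full span → s += 24 → s = 24.0000
seg 2 [113.4°–278.5°] uniform, h=22: θ=196.8° here. β=83.4, B=165.1. 22·83.4/165.1 = 11.1133 → s = 35.1133

35.1133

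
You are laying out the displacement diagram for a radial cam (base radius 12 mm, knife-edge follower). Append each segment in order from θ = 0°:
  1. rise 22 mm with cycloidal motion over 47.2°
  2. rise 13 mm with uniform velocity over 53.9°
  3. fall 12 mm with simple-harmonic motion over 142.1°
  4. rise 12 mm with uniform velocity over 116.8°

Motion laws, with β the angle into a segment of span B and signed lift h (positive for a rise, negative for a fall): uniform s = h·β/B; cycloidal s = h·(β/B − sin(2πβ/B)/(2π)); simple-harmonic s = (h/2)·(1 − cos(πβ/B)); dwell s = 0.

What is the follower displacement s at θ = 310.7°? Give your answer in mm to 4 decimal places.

seg 1 [0°–47.2°] cycloidal, h=22: full span → s += 22 → s = 22.0000
seg 2 [47.2°–101.1°] uniform, h=13: full span → s += 13 → s = 35.0000
seg 3 [101.1°–243.2°] simple-harmonic, h=-12: full span → s += -12 → s = 23.0000
seg 4 [243.2°–360°] uniform, h=12: θ=310.7° here. β=67.5, B=116.8. 12·67.5/116.8 = 6.9349 → s = 29.9349

29.9349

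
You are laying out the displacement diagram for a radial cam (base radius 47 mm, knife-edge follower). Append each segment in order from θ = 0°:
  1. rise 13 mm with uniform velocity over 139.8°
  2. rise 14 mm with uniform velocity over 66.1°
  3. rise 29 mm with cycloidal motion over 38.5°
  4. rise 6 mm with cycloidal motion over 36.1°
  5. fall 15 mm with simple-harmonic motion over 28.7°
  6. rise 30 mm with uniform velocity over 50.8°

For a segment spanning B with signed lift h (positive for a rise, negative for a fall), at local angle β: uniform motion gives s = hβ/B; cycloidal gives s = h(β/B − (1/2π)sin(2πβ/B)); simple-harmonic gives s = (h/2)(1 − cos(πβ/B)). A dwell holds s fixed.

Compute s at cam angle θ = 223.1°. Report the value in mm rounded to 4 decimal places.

seg 1 [0°–139.8°] uniform, h=13: full span → s += 13 → s = 13.0000
seg 2 [139.8°–205.9°] uniform, h=14: full span → s += 14 → s = 27.0000
seg 3 [205.9°–244.4°] cycloidal, h=29: θ=223.1° here. β=17.2, B=38.5. 29·(0.4468 − sin(2π·0.4468)/(2π)) = 11.4403 → s = 38.4403

38.4403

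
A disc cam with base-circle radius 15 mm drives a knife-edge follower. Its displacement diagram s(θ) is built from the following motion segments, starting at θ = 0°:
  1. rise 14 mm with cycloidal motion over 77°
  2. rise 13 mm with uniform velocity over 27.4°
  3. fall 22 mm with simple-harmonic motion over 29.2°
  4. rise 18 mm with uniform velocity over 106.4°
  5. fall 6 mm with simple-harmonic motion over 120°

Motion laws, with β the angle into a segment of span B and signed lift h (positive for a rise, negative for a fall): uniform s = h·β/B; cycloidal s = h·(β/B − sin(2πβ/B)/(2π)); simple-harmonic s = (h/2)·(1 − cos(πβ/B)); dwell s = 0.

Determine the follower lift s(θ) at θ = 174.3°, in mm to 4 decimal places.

seg 1 [0°–77°] cycloidal, h=14: full span → s += 14 → s = 14.0000
seg 2 [77°–104.4°] uniform, h=13: full span → s += 13 → s = 27.0000
seg 3 [104.4°–133.6°] simple-harmonic, h=-22: full span → s += -22 → s = 5.0000
seg 4 [133.6°–240°] uniform, h=18: θ=174.3° here. β=40.7, B=106.4. 18·40.7/106.4 = 6.8853 → s = 11.8853

11.8853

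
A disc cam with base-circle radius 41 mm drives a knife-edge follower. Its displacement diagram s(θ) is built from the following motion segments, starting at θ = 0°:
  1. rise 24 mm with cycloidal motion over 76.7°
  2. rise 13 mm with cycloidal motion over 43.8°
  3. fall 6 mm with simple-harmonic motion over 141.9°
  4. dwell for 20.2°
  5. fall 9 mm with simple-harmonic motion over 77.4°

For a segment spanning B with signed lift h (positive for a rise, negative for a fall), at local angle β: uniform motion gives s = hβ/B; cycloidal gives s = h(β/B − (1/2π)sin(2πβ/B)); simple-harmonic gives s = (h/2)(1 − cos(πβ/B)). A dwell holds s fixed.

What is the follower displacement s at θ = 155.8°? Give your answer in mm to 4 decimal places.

seg 1 [0°–76.7°] cycloidal, h=24: full span → s += 24 → s = 24.0000
seg 2 [76.7°–120.5°] cycloidal, h=13: full span → s += 13 → s = 37.0000
seg 3 [120.5°–262.4°] simple-harmonic, h=-6: θ=155.8° here. β=35.3, B=141.9. -6/2·(1 − cos(π·0.2488)) = -0.8705 → s = 36.1295

36.1295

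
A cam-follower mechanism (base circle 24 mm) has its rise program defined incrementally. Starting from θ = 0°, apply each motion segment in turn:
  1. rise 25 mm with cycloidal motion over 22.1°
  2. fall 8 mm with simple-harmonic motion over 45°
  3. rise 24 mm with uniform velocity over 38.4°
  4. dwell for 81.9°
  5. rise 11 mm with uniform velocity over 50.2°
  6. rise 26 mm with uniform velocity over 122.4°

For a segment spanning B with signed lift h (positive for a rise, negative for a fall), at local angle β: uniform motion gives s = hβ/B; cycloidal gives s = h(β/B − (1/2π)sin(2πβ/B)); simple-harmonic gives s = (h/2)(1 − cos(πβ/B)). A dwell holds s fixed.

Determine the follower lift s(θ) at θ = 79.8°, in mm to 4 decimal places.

seg 1 [0°–22.1°] cycloidal, h=25: full span → s += 25 → s = 25.0000
seg 2 [22.1°–67.1°] simple-harmonic, h=-8: full span → s += -8 → s = 17.0000
seg 3 [67.1°–105.5°] uniform, h=24: θ=79.8° here. β=12.7, B=38.4. 24·12.7/38.4 = 7.9375 → s = 24.9375

24.9375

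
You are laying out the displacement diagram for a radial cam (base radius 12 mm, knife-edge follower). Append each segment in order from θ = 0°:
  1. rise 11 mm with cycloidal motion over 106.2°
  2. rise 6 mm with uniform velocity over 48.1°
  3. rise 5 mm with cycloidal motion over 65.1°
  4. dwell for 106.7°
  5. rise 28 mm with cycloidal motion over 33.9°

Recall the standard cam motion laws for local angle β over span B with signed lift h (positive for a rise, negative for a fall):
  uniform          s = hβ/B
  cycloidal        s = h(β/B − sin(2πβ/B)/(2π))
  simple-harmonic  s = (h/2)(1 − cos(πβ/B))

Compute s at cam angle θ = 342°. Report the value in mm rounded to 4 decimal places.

seg 1 [0°–106.2°] cycloidal, h=11: full span → s += 11 → s = 11.0000
seg 2 [106.2°–154.3°] uniform, h=6: full span → s += 6 → s = 17.0000
seg 3 [154.3°–219.4°] cycloidal, h=5: full span → s += 5 → s = 22.0000
seg 4 [219.4°–326.1°] dwell: s stays 22.0000
seg 5 [326.1°–360°] cycloidal, h=28: θ=342° here. β=15.9, B=33.9. 28·(0.4690 − sin(2π·0.4690)/(2π)) = 12.2710 → s = 34.2710

34.2710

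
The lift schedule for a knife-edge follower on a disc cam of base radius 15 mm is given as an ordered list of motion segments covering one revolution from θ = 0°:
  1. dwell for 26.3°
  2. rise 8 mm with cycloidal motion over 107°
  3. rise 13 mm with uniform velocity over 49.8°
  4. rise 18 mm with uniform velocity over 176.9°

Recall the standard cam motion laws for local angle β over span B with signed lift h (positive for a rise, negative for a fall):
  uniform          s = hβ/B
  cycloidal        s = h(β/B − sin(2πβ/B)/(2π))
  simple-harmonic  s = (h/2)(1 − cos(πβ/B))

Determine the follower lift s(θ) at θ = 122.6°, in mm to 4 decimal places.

seg 1 [0°–26.3°] dwell: s stays 0.0000
seg 2 [26.3°–133.3°] cycloidal, h=8: θ=122.6° here. β=96.3, B=107. 8·(0.9000 − sin(2π·0.9000)/(2π)) = 7.9484 → s = 7.9484

7.9484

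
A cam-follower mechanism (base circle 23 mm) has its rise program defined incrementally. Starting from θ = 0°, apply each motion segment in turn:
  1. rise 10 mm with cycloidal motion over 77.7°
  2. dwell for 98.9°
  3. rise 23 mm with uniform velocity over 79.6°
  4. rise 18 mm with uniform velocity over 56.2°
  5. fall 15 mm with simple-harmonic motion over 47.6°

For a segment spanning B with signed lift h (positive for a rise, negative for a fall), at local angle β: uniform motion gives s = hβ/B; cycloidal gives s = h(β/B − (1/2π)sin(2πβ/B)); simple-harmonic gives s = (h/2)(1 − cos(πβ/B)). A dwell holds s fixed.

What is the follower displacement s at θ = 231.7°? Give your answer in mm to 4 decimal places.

seg 1 [0°–77.7°] cycloidal, h=10: full span → s += 10 → s = 10.0000
seg 2 [77.7°–176.6°] dwell: s stays 10.0000
seg 3 [176.6°–256.2°] uniform, h=23: θ=231.7° here. β=55.1, B=79.6. 23·55.1/79.6 = 15.9209 → s = 25.9209

25.9209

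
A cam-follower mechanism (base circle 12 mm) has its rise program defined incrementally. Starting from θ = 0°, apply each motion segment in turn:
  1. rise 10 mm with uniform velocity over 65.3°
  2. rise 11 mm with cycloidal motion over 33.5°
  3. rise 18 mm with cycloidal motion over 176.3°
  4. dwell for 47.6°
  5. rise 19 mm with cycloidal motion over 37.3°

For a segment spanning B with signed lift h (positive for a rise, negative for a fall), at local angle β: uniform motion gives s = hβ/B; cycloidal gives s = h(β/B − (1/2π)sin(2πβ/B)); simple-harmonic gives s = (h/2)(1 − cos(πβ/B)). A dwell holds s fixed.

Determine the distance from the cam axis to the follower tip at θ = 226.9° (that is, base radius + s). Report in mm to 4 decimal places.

seg 1 [0°–65.3°] uniform, h=10: full span → s += 10 → s = 10.0000
seg 2 [65.3°–98.8°] cycloidal, h=11: full span → s += 11 → s = 21.0000
seg 3 [98.8°–275.1°] cycloidal, h=18: θ=226.9° here. β=128.1, B=176.3. 18·(0.7266 − sin(2π·0.7266)/(2π)) = 15.9127 → s = 36.9127
radial distance = base radius + s = 12 + 36.9127 = 48.9127

48.9127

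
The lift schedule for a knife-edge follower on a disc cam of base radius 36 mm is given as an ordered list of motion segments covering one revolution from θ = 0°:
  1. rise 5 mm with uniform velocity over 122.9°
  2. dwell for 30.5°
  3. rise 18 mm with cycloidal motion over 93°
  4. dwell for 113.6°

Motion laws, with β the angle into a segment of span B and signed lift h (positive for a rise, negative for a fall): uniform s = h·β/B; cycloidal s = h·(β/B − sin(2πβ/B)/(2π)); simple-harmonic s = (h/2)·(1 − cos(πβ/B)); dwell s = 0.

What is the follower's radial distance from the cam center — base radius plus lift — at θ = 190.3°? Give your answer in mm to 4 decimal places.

seg 1 [0°–122.9°] uniform, h=5: full span → s += 5 → s = 5.0000
seg 2 [122.9°–153.4°] dwell: s stays 5.0000
seg 3 [153.4°–246.4°] cycloidal, h=18: θ=190.3° here. β=36.9, B=93. 18·(0.3968 − sin(2π·0.3968)/(2π)) = 5.4114 → s = 10.4114
radial distance = base radius + s = 36 + 10.4114 = 46.4114

46.4114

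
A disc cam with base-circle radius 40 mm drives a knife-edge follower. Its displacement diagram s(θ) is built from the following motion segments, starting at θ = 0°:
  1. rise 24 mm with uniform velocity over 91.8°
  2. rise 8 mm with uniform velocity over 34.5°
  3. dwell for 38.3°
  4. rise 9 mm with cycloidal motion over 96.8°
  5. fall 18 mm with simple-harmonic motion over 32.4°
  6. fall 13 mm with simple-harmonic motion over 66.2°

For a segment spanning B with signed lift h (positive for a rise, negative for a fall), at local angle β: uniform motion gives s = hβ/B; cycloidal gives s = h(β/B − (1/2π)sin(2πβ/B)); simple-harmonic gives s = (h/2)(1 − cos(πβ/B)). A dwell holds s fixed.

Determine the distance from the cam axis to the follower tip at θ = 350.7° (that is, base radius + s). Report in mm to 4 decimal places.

seg 1 [0°–91.8°] uniform, h=24: full span → s += 24 → s = 24.0000
seg 2 [91.8°–126.3°] uniform, h=8: full span → s += 8 → s = 32.0000
seg 3 [126.3°–164.6°] dwell: s stays 32.0000
seg 4 [164.6°–261.4°] cycloidal, h=9: full span → s += 9 → s = 41.0000
seg 5 [261.4°–293.8°] simple-harmonic, h=-18: full span → s += -18 → s = 23.0000
seg 6 [293.8°–360°] simple-harmonic, h=-13: θ=350.7° here. β=56.9, B=66.2. -13/2·(1 − cos(π·0.8595)) = -12.3772 → s = 10.6228
radial distance = base radius + s = 40 + 10.6228 = 50.6228

50.6228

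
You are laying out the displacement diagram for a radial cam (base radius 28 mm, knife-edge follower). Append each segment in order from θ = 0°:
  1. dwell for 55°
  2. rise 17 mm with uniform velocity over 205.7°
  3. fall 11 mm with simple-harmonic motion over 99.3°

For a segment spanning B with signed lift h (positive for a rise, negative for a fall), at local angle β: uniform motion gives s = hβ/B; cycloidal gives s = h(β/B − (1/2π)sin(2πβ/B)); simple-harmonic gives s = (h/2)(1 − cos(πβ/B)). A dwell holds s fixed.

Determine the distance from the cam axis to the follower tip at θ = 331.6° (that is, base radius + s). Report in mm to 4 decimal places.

seg 1 [0°–55°] dwell: s stays 0.0000
seg 2 [55°–260.7°] uniform, h=17: full span → s += 17 → s = 17.0000
seg 3 [260.7°–360°] simple-harmonic, h=-11: θ=331.6° here. β=70.9, B=99.3. -11/2·(1 − cos(π·0.7140)) = -8.9253 → s = 8.0747
radial distance = base radius + s = 28 + 8.0747 = 36.0747

36.0747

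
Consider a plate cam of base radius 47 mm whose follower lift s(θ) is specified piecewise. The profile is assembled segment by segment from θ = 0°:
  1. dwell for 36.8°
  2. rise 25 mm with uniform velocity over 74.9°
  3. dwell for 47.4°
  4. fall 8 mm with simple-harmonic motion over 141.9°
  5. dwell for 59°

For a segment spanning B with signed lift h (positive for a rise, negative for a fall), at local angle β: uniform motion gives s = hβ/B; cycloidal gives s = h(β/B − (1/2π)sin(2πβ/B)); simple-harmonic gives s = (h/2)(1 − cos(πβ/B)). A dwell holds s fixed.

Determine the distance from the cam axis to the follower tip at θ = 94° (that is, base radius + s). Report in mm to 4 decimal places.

seg 1 [0°–36.8°] dwell: s stays 0.0000
seg 2 [36.8°–111.7°] uniform, h=25: θ=94° here. β=57.2, B=74.9. 25·57.2/74.9 = 19.0921 → s = 19.0921
radial distance = base radius + s = 47 + 19.0921 = 66.0921

66.0921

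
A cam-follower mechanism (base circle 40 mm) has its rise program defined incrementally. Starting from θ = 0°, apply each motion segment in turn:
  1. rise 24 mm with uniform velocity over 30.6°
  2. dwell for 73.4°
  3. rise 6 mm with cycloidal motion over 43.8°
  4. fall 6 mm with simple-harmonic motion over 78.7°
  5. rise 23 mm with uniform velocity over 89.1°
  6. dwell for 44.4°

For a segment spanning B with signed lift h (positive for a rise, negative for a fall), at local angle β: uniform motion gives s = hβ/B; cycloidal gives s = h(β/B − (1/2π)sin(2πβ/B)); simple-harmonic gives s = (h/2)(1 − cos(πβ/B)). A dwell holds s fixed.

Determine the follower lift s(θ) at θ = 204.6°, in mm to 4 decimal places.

seg 1 [0°–30.6°] uniform, h=24: full span → s += 24 → s = 24.0000
seg 2 [30.6°–104°] dwell: s stays 24.0000
seg 3 [104°–147.8°] cycloidal, h=6: full span → s += 6 → s = 30.0000
seg 4 [147.8°–226.5°] simple-harmonic, h=-6: θ=204.6° here. β=56.8, B=78.7. -6/2·(1 − cos(π·0.7217)) = -4.9248 → s = 25.0752

25.0752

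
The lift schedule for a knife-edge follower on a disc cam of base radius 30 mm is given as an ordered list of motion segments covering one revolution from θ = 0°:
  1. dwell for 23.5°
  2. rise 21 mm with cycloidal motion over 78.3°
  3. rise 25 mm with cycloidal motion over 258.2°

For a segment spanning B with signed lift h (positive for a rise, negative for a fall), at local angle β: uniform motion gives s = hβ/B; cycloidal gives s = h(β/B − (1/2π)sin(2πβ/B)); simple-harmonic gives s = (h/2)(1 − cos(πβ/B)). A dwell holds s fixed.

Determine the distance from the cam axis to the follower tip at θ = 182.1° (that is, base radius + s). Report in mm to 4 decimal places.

seg 1 [0°–23.5°] dwell: s stays 0.0000
seg 2 [23.5°–101.8°] cycloidal, h=21: full span → s += 21 → s = 21.0000
seg 3 [101.8°–360°] cycloidal, h=25: θ=182.1° here. β=80.3, B=258.2. 25·(0.3110 − sin(2π·0.3110)/(2π)) = 4.0848 → s = 25.0848
radial distance = base radius + s = 30 + 25.0848 = 55.0848

55.0848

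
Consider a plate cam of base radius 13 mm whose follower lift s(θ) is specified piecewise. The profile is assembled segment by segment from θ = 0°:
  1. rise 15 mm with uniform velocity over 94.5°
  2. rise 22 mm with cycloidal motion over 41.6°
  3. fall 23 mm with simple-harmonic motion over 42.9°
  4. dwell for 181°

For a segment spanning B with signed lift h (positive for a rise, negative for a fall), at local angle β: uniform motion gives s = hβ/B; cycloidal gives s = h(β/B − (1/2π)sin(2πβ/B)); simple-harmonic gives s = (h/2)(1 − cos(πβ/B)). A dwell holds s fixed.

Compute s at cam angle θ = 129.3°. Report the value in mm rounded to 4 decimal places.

seg 1 [0°–94.5°] uniform, h=15: full span → s += 15 → s = 15.0000
seg 2 [94.5°–136.1°] cycloidal, h=22: θ=129.3° here. β=34.8, B=41.6. 22·(0.8365 − sin(2π·0.8365)/(2π)) = 21.4003 → s = 36.4003

36.4003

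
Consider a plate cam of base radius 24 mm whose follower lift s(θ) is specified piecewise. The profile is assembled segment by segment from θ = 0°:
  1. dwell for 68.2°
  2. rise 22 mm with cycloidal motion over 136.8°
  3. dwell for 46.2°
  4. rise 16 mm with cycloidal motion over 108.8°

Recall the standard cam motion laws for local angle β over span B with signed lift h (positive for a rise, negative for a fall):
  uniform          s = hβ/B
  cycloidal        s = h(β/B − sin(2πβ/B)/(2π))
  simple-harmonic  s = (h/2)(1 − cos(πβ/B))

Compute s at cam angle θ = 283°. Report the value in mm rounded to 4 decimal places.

seg 1 [0°–68.2°] dwell: s stays 0.0000
seg 2 [68.2°–205°] cycloidal, h=22: full span → s += 22 → s = 22.0000
seg 3 [205°–251.2°] dwell: s stays 22.0000
seg 4 [251.2°–360°] cycloidal, h=16: θ=283° here. β=31.8, B=108.8. 16·(0.2923 − sin(2π·0.2923)/(2π)) = 2.2193 → s = 24.2193

24.2193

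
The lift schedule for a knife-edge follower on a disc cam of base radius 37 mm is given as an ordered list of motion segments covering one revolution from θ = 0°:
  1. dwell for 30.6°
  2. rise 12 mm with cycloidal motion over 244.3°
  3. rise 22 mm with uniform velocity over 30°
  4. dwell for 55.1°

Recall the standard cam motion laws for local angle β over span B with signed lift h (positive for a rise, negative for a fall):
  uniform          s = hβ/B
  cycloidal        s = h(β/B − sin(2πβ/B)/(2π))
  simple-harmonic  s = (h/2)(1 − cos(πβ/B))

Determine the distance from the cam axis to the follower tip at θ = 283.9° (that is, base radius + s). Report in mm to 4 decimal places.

seg 1 [0°–30.6°] dwell: s stays 0.0000
seg 2 [30.6°–274.9°] cycloidal, h=12: full span → s += 12 → s = 12.0000
seg 3 [274.9°–304.9°] uniform, h=22: θ=283.9° here. β=9, B=30. 22·9/30 = 6.6000 → s = 18.6000
radial distance = base radius + s = 37 + 18.6000 = 55.6000

55.6000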